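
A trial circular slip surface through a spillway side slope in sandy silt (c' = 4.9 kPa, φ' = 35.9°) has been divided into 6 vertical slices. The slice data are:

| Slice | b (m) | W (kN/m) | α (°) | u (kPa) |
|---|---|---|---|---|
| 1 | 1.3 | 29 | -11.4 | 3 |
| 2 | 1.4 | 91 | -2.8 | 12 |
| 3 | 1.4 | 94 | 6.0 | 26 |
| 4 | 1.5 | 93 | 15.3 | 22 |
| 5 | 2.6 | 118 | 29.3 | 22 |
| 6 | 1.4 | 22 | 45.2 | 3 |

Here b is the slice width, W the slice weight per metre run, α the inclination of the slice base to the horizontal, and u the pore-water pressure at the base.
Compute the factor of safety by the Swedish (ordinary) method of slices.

Ordinary method of slices: FS = Σ[c'·Δl_i + (W_i cosα_i − u_i·Δl_i)·tanφ'] / Σ W_i sinα_i, with Δl_i = b_i / cosα_i.
Slice 1: Δl = 1.3/cos(-11.4°) = 1.326 m; N'_1 = 29·cos(-11.4°) − 3·1.326 = 24.4; c'Δl = 6.50; W sinα = -5.7
Slice 2: Δl = 1.4/cos(-2.8°) = 1.402 m; N'_2 = 91·cos(-2.8°) − 12·1.402 = 74.1; c'Δl = 6.87; W sinα = -4.4
Slice 3: Δl = 1.4/cos6.0° = 1.408 m; N'_3 = 94·cos6.0° − 26·1.408 = 56.9; c'Δl = 6.90; W sinα = 9.8
Slice 4: Δl = 1.5/cos15.3° = 1.555 m; N'_4 = 93·cos15.3° − 22·1.555 = 55.5; c'Δl = 7.62; W sinα = 24.5
Slice 5: Δl = 2.6/cos29.3° = 2.981 m; N'_5 = 118·cos29.3° − 22·2.981 = 37.3; c'Δl = 14.61; W sinα = 57.7
Slice 6: Δl = 1.4/cos45.2° = 1.987 m; N'_6 = 22·cos45.2° − 3·1.987 = 9.5; c'Δl = 9.74; W sinα = 15.6
Σc'Δl = 52.2 kN/m; ΣN' = 257.8 kN/m; ΣW sinα = 97.5 kN/m
Resisting = 52.2 + 257.8·tan35.9° = 52.2 + 186.6 = 238.8 kN/m
FS = 238.8 / 97.5 = 2.448

FS = 2.45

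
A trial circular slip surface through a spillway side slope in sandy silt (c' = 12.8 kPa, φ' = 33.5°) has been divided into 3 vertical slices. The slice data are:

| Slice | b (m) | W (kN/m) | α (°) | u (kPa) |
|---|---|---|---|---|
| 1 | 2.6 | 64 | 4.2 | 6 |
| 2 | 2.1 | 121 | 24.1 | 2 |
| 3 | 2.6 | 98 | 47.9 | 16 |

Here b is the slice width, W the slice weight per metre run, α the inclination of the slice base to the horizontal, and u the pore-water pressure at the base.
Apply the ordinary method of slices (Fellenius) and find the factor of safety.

Ordinary method of slices: FS = Σ[c'·Δl_i + (W_i cosα_i − u_i·Δl_i)·tanφ'] / Σ W_i sinα_i, with Δl_i = b_i / cosα_i.
Slice 1: Δl = 2.6/cos4.2° = 2.607 m; N'_1 = 64·cos4.2° − 6·2.607 = 48.2; c'Δl = 33.37; W sinα = 4.7
Slice 2: Δl = 2.1/cos24.1° = 2.301 m; N'_2 = 121·cos24.1° − 2·2.301 = 105.9; c'Δl = 29.45; W sinα = 49.4
Slice 3: Δl = 2.6/cos47.9° = 3.878 m; N'_3 = 98·cos47.9° − 16·3.878 = 3.7; c'Δl = 49.64; W sinα = 72.7
Σc'Δl = 112.5 kN/m; ΣN' = 157.7 kN/m; ΣW sinα = 126.8 kN/m
Resisting = 112.5 + 157.7·tan33.5° = 112.5 + 104.4 = 216.8 kN/m
FS = 216.8 / 126.8 = 1.710

FS = 1.71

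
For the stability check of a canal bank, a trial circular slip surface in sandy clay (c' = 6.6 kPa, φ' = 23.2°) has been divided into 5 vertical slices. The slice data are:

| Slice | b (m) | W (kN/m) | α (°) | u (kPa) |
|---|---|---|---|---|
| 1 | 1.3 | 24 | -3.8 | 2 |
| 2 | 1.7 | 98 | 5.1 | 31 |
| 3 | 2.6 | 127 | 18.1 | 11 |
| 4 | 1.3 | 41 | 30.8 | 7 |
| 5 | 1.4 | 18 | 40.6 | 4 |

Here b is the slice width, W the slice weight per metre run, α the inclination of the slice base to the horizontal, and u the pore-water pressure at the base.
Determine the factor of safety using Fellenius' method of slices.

FS = 1.77

Ordinary method of slices: FS = Σ[c'·Δl_i + (W_i cosα_i − u_i·Δl_i)·tanφ'] / Σ W_i sinα_i, with Δl_i = b_i / cosα_i.
Slice 1: Δl = 1.3/cos(-3.8°) = 1.303 m; N'_1 = 24·cos(-3.8°) − 2·1.303 = 21.3; c'Δl = 8.60; W sinα = -1.6
Slice 2: Δl = 1.7/cos5.1° = 1.707 m; N'_2 = 98·cos5.1° − 31·1.707 = 44.7; c'Δl = 11.26; W sinα = 8.7
Slice 3: Δl = 2.6/cos18.1° = 2.735 m; N'_3 = 127·cos18.1° − 11·2.735 = 90.6; c'Δl = 18.05; W sinα = 39.5
Slice 4: Δl = 1.3/cos30.8° = 1.513 m; N'_4 = 41·cos30.8° − 7·1.513 = 24.6; c'Δl = 9.99; W sinα = 21.0
Slice 5: Δl = 1.4/cos40.6° = 1.844 m; N'_5 = 18·cos40.6° − 4·1.844 = 6.3; c'Δl = 12.17; W sinα = 11.7
Σc'Δl = 60.1 kN/m; ΣN' = 187.6 kN/m; ΣW sinα = 79.3 kN/m
Resisting = 60.1 + 187.6·tan23.2° = 60.1 + 80.4 = 140.5 kN/m
FS = 140.5 / 79.3 = 1.772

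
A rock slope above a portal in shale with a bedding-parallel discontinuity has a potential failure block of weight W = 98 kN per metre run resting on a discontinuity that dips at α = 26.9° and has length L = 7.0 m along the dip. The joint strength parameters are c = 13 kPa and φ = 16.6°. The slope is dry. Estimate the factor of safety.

Resolving the block weight along and normal to the plane and applying the Mohr–Coulomb strength on the joint:
N' = W cosα = 98·cos26.9° = 87.4 kN/m
Driving force T = W sinα = 98·sin26.9° = 44.3 kN/m
Resisting force R = c·L + N'·tanφ = 13·7.0 + 87.4·tan16.6° = 91.0 + 26.1 = 117.1 kN/m
FS = R / T = 117.1 / 44.3 = 2.640

FS = 2.64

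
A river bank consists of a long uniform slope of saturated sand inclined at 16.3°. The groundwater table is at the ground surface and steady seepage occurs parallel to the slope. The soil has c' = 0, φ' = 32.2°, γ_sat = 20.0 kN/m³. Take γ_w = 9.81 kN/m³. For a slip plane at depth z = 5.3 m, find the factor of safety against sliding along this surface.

With seepage parallel to the slope and the water table at the surface, the effective normal stress on the slip plane uses the buoyant unit weight γ' = γ_sat − γ_w while the driving shear stress uses γ_sat:
FS = [c' + γ' z cos²β tanφ'] / [γ_sat z sinβ cosβ]
(For c' = 0 this reduces to FS = (γ'/γ_sat)·tanφ'/tanβ.)
γ' = 20.0 − 9.81 = 10.19 kN/m³
Numerator = 0.0 + 10.19·5.3·cos²16.3°·tan32.2° = 0.0 + 10.19·5.3·0.9212·0.6297 = 31.331 kPa
Denominator = 20.0·5.3·sin16.3°·cos16.3° = 20.0·5.3·0.2807·0.9598 = 28.555 kPa
FS = 31.331 / 28.555 = 1.097

FS = 1.10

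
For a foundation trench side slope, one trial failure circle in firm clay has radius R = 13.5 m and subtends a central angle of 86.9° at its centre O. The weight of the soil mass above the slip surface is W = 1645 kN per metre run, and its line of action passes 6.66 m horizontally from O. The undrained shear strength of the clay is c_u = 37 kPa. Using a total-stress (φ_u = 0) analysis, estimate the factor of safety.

FS = 0.93

Taking moments about the centre O, the resisting moment is provided by the undrained shear strength acting along the arc:
Arc length L_a = R·θ = 13.5·(86.9°·π/180) = 13.5·1.5167 = 20.48 m
M_R = c_u·L_a·R = 37·20.48·13.5 = 10227.4 kN·m/m
M_D = W·d = 1645·6.66 = 10955.7 kN·m/m
FS = M_R / M_D = 10227.4 / 10955.7 = 0.934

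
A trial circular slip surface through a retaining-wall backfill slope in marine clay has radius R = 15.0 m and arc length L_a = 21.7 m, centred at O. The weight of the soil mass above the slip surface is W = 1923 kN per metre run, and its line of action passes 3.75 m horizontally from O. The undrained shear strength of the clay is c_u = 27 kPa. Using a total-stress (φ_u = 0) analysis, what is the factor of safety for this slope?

FS = 1.22

Taking moments about the centre O, the resisting moment is provided by the undrained shear strength acting along the arc:
M_R = c_u·L_a·R = 27·21.70·15.0 = 8788.5 kN·m/m
M_D = W·d = 1923·3.75 = 7211.2 kN·m/m
FS = M_R / M_D = 8788.5 / 7211.2 = 1.219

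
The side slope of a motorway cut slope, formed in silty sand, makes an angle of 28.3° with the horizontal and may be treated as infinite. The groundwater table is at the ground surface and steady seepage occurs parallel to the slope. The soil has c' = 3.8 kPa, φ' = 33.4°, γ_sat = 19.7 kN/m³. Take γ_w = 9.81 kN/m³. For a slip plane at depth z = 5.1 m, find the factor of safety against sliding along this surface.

FS = 0.71

With seepage parallel to the slope and the water table at the surface, the effective normal stress on the slip plane uses the buoyant unit weight γ' = γ_sat − γ_w while the driving shear stress uses γ_sat:
FS = [c' + γ' z cos²β tanφ'] / [γ_sat z sinβ cosβ]
γ' = 19.7 − 9.81 = 9.89 kN/m³
Numerator = 3.8 + 9.89·5.1·cos²28.3°·tan33.4° = 3.8 + 9.89·5.1·0.7752·0.6594 = 29.583 kPa
Denominator = 19.7·5.1·sin28.3°·cos28.3° = 19.7·5.1·0.4741·0.8805 = 41.939 kPa
FS = 29.583 / 41.939 = 0.705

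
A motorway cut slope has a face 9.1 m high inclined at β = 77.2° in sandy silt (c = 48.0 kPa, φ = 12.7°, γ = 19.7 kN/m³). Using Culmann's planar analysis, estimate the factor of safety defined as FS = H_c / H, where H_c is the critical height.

H_c = (4c/γ) · sinβ cosφ / [1 − cos(β − φ)]
    = (4·48.0/19.7) · sin77.2°·cos12.7° / [1 − cos64.5°]
    = 9.746 · 0.9513 / 0.5695 = 16.28 m
FS = H_c / H = 16.28 / 9.1 = 1.789

FS = 1.79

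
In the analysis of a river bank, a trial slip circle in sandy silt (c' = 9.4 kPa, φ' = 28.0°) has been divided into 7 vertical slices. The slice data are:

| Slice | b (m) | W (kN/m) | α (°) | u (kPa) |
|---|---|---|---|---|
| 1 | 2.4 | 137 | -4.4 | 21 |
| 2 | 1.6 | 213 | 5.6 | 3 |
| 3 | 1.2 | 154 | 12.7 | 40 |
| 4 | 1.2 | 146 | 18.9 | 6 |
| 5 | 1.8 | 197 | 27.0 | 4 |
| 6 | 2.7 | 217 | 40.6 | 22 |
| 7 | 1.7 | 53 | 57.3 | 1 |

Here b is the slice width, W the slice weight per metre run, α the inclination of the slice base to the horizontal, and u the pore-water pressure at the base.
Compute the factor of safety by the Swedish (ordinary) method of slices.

FS = 1.56

Ordinary method of slices: FS = Σ[c'·Δl_i + (W_i cosα_i − u_i·Δl_i)·tanφ'] / Σ W_i sinα_i, with Δl_i = b_i / cosα_i.
Slice 1: Δl = 2.4/cos(-4.4°) = 2.407 m; N'_1 = 137·cos(-4.4°) − 21·2.407 = 86.0; c'Δl = 22.63; W sinα = -10.5
Slice 2: Δl = 1.6/cos5.6° = 1.608 m; N'_2 = 213·cos5.6° − 3·1.608 = 207.2; c'Δl = 15.11; W sinα = 20.8
Slice 3: Δl = 1.2/cos12.7° = 1.230 m; N'_3 = 154·cos12.7° − 40·1.230 = 101.0; c'Δl = 11.56; W sinα = 33.9
Slice 4: Δl = 1.2/cos18.9° = 1.268 m; N'_4 = 146·cos18.9° − 6·1.268 = 130.5; c'Δl = 11.92; W sinα = 47.3
Slice 5: Δl = 1.8/cos27.0° = 2.020 m; N'_5 = 197·cos27.0° − 4·2.020 = 167.4; c'Δl = 18.99; W sinα = 89.4
Slice 6: Δl = 2.7/cos40.6° = 3.556 m; N'_6 = 217·cos40.6° − 22·3.556 = 86.5; c'Δl = 33.43; W sinα = 141.2
Slice 7: Δl = 1.7/cos57.3° = 3.147 m; N'_7 = 53·cos57.3° − 1·3.147 = 25.5; c'Δl = 29.58; W sinα = 44.6
Σc'Δl = 143.2 kN/m; ΣN' = 804.2 kN/m; ΣW sinα = 366.7 kN/m
Resisting = 143.2 + 804.2·tan28.0° = 143.2 + 427.6 = 570.8 kN/m
FS = 570.8 / 366.7 = 1.557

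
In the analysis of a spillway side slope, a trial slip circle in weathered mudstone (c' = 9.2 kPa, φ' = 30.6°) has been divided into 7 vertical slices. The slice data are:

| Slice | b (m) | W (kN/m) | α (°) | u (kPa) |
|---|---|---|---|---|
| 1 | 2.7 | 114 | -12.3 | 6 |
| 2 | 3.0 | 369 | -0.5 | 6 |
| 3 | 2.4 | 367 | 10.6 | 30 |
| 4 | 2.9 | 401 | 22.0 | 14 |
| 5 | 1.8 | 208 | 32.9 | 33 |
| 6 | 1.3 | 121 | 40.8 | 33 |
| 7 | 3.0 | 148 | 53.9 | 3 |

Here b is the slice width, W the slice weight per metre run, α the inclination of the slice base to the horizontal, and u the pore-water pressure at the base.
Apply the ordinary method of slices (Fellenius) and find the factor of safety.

FS = 1.87

Ordinary method of slices: FS = Σ[c'·Δl_i + (W_i cosα_i − u_i·Δl_i)·tanφ'] / Σ W_i sinα_i, with Δl_i = b_i / cosα_i.
Slice 1: Δl = 2.7/cos(-12.3°) = 2.763 m; N'_1 = 114·cos(-12.3°) − 6·2.763 = 94.8; c'Δl = 25.42; W sinα = -24.3
Slice 2: Δl = 3.0/cos(-0.5°) = 3.000 m; N'_2 = 369·cos(-0.5°) − 6·3.000 = 351.0; c'Δl = 27.60; W sinα = -3.2
Slice 3: Δl = 2.4/cos10.6° = 2.442 m; N'_3 = 367·cos10.6° − 30·2.442 = 287.5; c'Δl = 22.46; W sinα = 67.5
Slice 4: Δl = 2.9/cos22.0° = 3.128 m; N'_4 = 401·cos22.0° − 14·3.128 = 328.0; c'Δl = 28.78; W sinα = 150.2
Slice 5: Δl = 1.8/cos32.9° = 2.144 m; N'_5 = 208·cos32.9° − 33·2.144 = 103.9; c'Δl = 19.72; W sinα = 113.0
Slice 6: Δl = 1.3/cos40.8° = 1.717 m; N'_6 = 121·cos40.8° − 33·1.717 = 34.9; c'Δl = 15.80; W sinα = 79.1
Slice 7: Δl = 3.0/cos53.9° = 5.092 m; N'_7 = 148·cos53.9° − 3·5.092 = 71.9; c'Δl = 46.84; W sinα = 119.6
Σc'Δl = 186.6 kN/m; ΣN' = 1272.0 kN/m; ΣW sinα = 501.8 kN/m
Resisting = 186.6 + 1272.0·tan30.6° = 186.6 + 752.3 = 938.9 kN/m
FS = 938.9 / 501.8 = 1.871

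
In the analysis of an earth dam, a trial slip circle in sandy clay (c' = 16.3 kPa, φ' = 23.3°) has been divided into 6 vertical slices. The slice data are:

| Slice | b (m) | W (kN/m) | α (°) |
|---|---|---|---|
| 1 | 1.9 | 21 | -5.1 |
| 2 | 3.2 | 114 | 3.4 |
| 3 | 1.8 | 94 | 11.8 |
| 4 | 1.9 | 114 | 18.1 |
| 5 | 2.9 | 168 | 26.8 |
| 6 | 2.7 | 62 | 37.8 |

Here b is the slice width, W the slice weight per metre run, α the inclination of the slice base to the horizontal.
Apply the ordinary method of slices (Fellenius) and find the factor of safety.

FS = 2.80

Ordinary method of slices: FS = Σ[c'·Δl_i + (W_i cosα_i)·tanφ'] / Σ W_i sinα_i, with Δl_i = b_i / cosα_i.
Slice 1: Δl = 1.9/cos(-5.1°) = 1.908 m; N'_1 = 21·cos(-5.1°) = 20.9; c'Δl = 31.09; W sinα = -1.9
Slice 2: Δl = 3.2/cos3.4° = 3.206 m; N'_2 = 114·cos3.4° = 113.8; c'Δl = 52.25; W sinα = 6.8
Slice 3: Δl = 1.8/cos11.8° = 1.839 m; N'_3 = 94·cos11.8° = 92.0; c'Δl = 29.97; W sinα = 19.2
Slice 4: Δl = 1.9/cos18.1° = 1.999 m; N'_4 = 114·cos18.1° = 108.4; c'Δl = 32.58; W sinα = 35.4
Slice 5: Δl = 2.9/cos26.8° = 3.249 m; N'_5 = 168·cos26.8° = 150.0; c'Δl = 52.96; W sinα = 75.7
Slice 6: Δl = 2.7/cos37.8° = 3.417 m; N'_6 = 62·cos37.8° = 49.0; c'Δl = 55.70; W sinα = 38.0
Σc'Δl = 254.6 kN/m; ΣN' = 534.0 kN/m; ΣW sinα = 173.3 kN/m
Resisting = 254.6 + 534.0·tan23.3° = 254.6 + 230.0 = 484.5 kN/m
FS = 484.5 / 173.3 = 2.796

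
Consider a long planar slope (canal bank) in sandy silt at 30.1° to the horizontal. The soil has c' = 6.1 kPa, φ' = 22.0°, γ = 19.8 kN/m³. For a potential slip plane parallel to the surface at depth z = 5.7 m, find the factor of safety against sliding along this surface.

For an infinite slope with a slip plane parallel to the surface (no pore pressure): FS = [c' + γz cos²β tanφ'] / [γz sinβ cosβ].
γz = 19.8·5.7 = 112.86 kN/m²
Numerator = 6.1 + 112.86·cos²30.1°·tan22.0° = 6.1 + 112.86·0.7485·0.4040 = 40.230 kPa
Denominator = 112.86·sin30.1°·cos30.1° = 112.86·0.5015·0.8652 = 48.968 kPa
FS = 40.230 / 48.968 = 0.822

FS = 0.82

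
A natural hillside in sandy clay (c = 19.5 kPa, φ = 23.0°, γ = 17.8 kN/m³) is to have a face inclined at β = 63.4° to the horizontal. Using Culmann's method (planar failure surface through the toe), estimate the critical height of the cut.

H_c = 15.12 m

Culmann's analysis gives the critical failure plane at α_cr = (β + φ)/2 = (63.4 + 23.0)/2 = 43.2°, and the critical height
H_c = (4c/γ) · sinβ cosφ / [1 − cos(β − φ)]
    = (4·19.5/17.8) · sin63.4°·cos23.0° / [1 − cos(40.4°)]
    = 4.382 · 0.8942·0.9205 / [1 − 0.7615]
    = 4.382 · 0.8231 / 0.2385
    = 15.12 m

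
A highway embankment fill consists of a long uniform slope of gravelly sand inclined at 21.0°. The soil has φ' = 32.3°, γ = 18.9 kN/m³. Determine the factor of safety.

FS = 1.65

For a dry cohesionless infinite slope the factor of safety is FS = tanφ' / tanβ.
FS = tan32.3° / tan21.0° = 0.6322 / 0.3839 = 1.647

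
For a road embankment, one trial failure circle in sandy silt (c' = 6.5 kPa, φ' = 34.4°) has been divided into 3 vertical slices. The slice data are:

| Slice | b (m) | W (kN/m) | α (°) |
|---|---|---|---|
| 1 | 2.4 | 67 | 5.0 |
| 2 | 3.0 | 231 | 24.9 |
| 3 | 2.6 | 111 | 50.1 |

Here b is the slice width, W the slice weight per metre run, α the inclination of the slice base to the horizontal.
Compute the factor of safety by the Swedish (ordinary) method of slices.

FS = 1.60

Ordinary method of slices: FS = Σ[c'·Δl_i + (W_i cosα_i)·tanφ'] / Σ W_i sinα_i, with Δl_i = b_i / cosα_i.
Slice 1: Δl = 2.4/cos5.0° = 2.409 m; N'_1 = 67·cos5.0° = 66.7; c'Δl = 15.66; W sinα = 5.8
Slice 2: Δl = 3.0/cos24.9° = 3.307 m; N'_2 = 231·cos24.9° = 209.5; c'Δl = 21.50; W sinα = 97.3
Slice 3: Δl = 2.6/cos50.1° = 4.053 m; N'_3 = 111·cos50.1° = 71.2; c'Δl = 26.35; W sinα = 85.2
Σc'Δl = 63.5 kN/m; ΣN' = 347.5 kN/m; ΣW sinα = 188.3 kN/m
Resisting = 63.5 + 347.5·tan34.4° = 63.5 + 237.9 = 301.4 kN/m
FS = 301.4 / 188.3 = 1.601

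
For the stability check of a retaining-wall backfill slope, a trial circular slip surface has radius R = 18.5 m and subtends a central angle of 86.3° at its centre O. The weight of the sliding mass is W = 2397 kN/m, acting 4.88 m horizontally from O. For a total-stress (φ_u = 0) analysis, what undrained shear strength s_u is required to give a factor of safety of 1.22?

FS = s_u·L_a·R / (W·d), so s_u = FS·W·d / (L_a·R).
Arc length L_a = R·θ = 18.5·(86.3°·π/180) = 18.5·1.5062 = 27.87 m
s_u = 1.22·2397·4.88 / (27.87·18.5) = 14270.8 / 515.50 = 27.68 kPa

s_u = 27.7 kPa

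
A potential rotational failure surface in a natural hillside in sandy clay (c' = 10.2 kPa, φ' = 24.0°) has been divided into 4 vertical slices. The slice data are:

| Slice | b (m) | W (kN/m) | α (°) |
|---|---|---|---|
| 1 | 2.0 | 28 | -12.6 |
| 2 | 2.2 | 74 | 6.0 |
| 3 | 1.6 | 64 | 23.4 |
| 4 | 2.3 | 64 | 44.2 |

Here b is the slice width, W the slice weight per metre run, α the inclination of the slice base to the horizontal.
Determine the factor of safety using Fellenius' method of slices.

Ordinary method of slices: FS = Σ[c'·Δl_i + (W_i cosα_i)·tanφ'] / Σ W_i sinα_i, with Δl_i = b_i / cosα_i.
Slice 1: Δl = 2.0/cos(-12.6°) = 2.049 m; N'_1 = 28·cos(-12.6°) = 27.3; c'Δl = 20.90; W sinα = -6.1
Slice 2: Δl = 2.2/cos6.0° = 2.212 m; N'_2 = 74·cos6.0° = 73.6; c'Δl = 22.56; W sinα = 7.7
Slice 3: Δl = 1.6/cos23.4° = 1.743 m; N'_3 = 64·cos23.4° = 58.7; c'Δl = 17.78; W sinα = 25.4
Slice 4: Δl = 2.3/cos44.2° = 3.208 m; N'_4 = 64·cos44.2° = 45.9; c'Δl = 32.72; W sinα = 44.6
Σc'Δl = 94.0 kN/m; ΣN' = 205.5 kN/m; ΣW sinα = 71.7 kN/m
Resisting = 94.0 + 205.5·tan24.0° = 94.0 + 91.5 = 185.5 kN/m
FS = 185.5 / 71.7 = 2.588

FS = 2.59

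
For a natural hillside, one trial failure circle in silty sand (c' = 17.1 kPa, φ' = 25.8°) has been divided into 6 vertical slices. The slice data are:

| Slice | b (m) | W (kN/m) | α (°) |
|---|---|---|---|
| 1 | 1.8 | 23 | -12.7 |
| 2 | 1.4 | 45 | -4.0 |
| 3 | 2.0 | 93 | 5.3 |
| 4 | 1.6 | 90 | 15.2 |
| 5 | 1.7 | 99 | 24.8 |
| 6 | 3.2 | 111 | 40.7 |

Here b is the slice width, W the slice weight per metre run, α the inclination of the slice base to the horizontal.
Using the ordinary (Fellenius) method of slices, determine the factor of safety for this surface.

FS = 3.09

Ordinary method of slices: FS = Σ[c'·Δl_i + (W_i cosα_i)·tanφ'] / Σ W_i sinα_i, with Δl_i = b_i / cosα_i.
Slice 1: Δl = 1.8/cos(-12.7°) = 1.845 m; N'_1 = 23·cos(-12.7°) = 22.4; c'Δl = 31.55; W sinα = -5.1
Slice 2: Δl = 1.4/cos(-4.0°) = 1.403 m; N'_2 = 45·cos(-4.0°) = 44.9; c'Δl = 24.00; W sinα = -3.1
Slice 3: Δl = 2.0/cos5.3° = 2.009 m; N'_3 = 93·cos5.3° = 92.6; c'Δl = 34.35; W sinα = 8.6
Slice 4: Δl = 1.6/cos15.2° = 1.658 m; N'_4 = 90·cos15.2° = 86.9; c'Δl = 28.35; W sinα = 23.6
Slice 5: Δl = 1.7/cos24.8° = 1.873 m; N'_5 = 99·cos24.8° = 89.9; c'Δl = 32.02; W sinα = 41.5
Slice 6: Δl = 3.2/cos40.7° = 4.221 m; N'_6 = 111·cos40.7° = 84.2; c'Δl = 72.18; W sinα = 72.4
Σc'Δl = 222.4 kN/m; ΣN' = 420.8 kN/m; ΣW sinα = 137.9 kN/m
Resisting = 222.4 + 420.8·tan25.8° = 222.4 + 203.4 = 425.9 kN/m
FS = 425.9 / 137.9 = 3.088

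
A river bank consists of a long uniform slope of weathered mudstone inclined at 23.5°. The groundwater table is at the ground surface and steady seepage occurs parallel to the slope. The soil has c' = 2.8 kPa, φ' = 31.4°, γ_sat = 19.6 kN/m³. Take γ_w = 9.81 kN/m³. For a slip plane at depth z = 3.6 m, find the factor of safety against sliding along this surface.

With seepage parallel to the slope and the water table at the surface, the effective normal stress on the slip plane uses the buoyant unit weight γ' = γ_sat − γ_w while the driving shear stress uses γ_sat:
FS = [c' + γ' z cos²β tanφ'] / [γ_sat z sinβ cosβ]
γ' = 19.6 − 9.81 = 9.79 kN/m³
Numerator = 2.8 + 9.79·3.6·cos²23.5°·tan31.4° = 2.8 + 9.79·3.6·0.8410·0.6104 = 20.892 kPa
Denominator = 19.6·3.6·sin23.5°·cos23.5° = 19.6·3.6·0.3987·0.9171 = 25.802 kPa
FS = 20.892 / 25.802 = 0.810

FS = 0.81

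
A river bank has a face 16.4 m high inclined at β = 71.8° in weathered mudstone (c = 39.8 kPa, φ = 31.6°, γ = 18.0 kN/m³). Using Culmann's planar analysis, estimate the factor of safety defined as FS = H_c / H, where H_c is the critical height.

FS = 1.85

H_c = (4c/γ) · sinβ cosφ / [1 − cos(β − φ)]
    = (4·39.8/18.0) · sin71.8°·cos31.6° / [1 − cos40.2°]
    = 8.844 · 0.8091 / 0.2362 = 30.30 m
FS = H_c / H = 30.30 / 16.4 = 1.847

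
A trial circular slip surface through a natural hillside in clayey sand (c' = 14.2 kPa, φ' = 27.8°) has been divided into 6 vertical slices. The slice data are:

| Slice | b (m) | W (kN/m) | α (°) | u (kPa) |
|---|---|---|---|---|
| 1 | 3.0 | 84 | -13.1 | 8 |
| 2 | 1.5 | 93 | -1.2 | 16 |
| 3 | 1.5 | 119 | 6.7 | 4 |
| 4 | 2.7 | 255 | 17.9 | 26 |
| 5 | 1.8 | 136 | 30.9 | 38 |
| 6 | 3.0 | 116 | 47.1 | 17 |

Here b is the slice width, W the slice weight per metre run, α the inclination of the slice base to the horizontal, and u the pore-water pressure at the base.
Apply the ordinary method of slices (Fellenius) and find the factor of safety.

Ordinary method of slices: FS = Σ[c'·Δl_i + (W_i cosα_i − u_i·Δl_i)·tanφ'] / Σ W_i sinα_i, with Δl_i = b_i / cosα_i.
Slice 1: Δl = 3.0/cos(-13.1°) = 3.080 m; N'_1 = 84·cos(-13.1°) − 8·3.080 = 57.2; c'Δl = 43.74; W sinα = -19.0
Slice 2: Δl = 1.5/cos(-1.2°) = 1.500 m; N'_2 = 93·cos(-1.2°) − 16·1.500 = 69.0; c'Δl = 21.30; W sinα = -1.9
Slice 3: Δl = 1.5/cos6.7° = 1.510 m; N'_3 = 119·cos6.7° − 4·1.510 = 112.1; c'Δl = 21.45; W sinα = 13.9
Slice 4: Δl = 2.7/cos17.9° = 2.837 m; N'_4 = 255·cos17.9° − 26·2.837 = 168.9; c'Δl = 40.29; W sinα = 78.4
Slice 5: Δl = 1.8/cos30.9° = 2.098 m; N'_5 = 136·cos30.9° − 38·2.098 = 37.0; c'Δl = 29.79; W sinα = 69.8
Slice 6: Δl = 3.0/cos47.1° = 4.407 m; N'_6 = 116·cos47.1° − 17·4.407 = 4.0; c'Δl = 62.58; W sinα = 85.0
Σc'Δl = 219.1 kN/m; ΣN' = 448.2 kN/m; ΣW sinα = 226.1 kN/m
Resisting = 219.1 + 448.2·tan27.8° = 219.1 + 236.3 = 455.5 kN/m
FS = 455.5 / 226.1 = 2.015

FS = 2.01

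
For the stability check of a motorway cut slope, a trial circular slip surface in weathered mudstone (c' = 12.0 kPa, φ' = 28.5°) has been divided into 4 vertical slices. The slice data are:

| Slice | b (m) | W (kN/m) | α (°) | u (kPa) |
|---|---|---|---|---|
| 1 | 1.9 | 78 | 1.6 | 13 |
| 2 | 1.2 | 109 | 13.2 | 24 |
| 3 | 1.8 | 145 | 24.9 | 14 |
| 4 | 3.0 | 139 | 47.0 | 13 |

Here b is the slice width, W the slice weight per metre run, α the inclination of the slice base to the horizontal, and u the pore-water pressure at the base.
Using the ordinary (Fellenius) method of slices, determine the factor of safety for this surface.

Ordinary method of slices: FS = Σ[c'·Δl_i + (W_i cosα_i − u_i·Δl_i)·tanφ'] / Σ W_i sinα_i, with Δl_i = b_i / cosα_i.
Slice 1: Δl = 1.9/cos1.6° = 1.901 m; N'_1 = 78·cos1.6° − 13·1.901 = 53.3; c'Δl = 22.81; W sinα = 2.2
Slice 2: Δl = 1.2/cos13.2° = 1.233 m; N'_2 = 109·cos13.2° − 24·1.233 = 76.5; c'Δl = 14.79; W sinα = 24.9
Slice 3: Δl = 1.8/cos24.9° = 1.984 m; N'_3 = 145·cos24.9° − 14·1.984 = 103.7; c'Δl = 23.81; W sinα = 61.1
Slice 4: Δl = 3.0/cos47.0° = 4.399 m; N'_4 = 139·cos47.0° − 13·4.399 = 37.6; c'Δl = 52.79; W sinα = 101.7
Σc'Δl = 114.2 kN/m; ΣN' = 271.2 kN/m; ΣW sinα = 189.8 kN/m
Resisting = 114.2 + 271.2·tan28.5° = 114.2 + 147.2 = 261.4 kN/m
FS = 261.4 / 189.8 = 1.378

FS = 1.38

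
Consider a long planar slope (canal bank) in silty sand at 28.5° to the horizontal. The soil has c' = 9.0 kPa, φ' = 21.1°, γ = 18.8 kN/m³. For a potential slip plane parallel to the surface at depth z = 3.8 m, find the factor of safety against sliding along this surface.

For an infinite slope with a slip plane parallel to the surface (no pore pressure): FS = [c' + γz cos²β tanφ'] / [γz sinβ cosβ].
γz = 18.8·3.8 = 71.44 kN/m²
Numerator = 9.0 + 71.44·cos²28.5°·tan21.1° = 9.0 + 71.44·0.7723·0.3859 = 30.290 kPa
Denominator = 71.44·sin28.5°·cos28.5° = 71.44·0.4772·0.8788 = 29.957 kPa
FS = 30.290 / 29.957 = 1.011

FS = 1.01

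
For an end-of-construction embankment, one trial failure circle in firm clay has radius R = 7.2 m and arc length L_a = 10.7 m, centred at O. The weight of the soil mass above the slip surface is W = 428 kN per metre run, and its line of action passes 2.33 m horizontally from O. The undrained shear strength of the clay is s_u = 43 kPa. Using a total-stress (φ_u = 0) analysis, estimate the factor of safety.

Taking moments about the centre O, the resisting moment is provided by the undrained shear strength acting along the arc:
M_R = s_u·L_a·R = 43·10.70·7.2 = 3312.7 kN·m/m
M_D = W·d = 428·2.33 = 997.2 kN·m/m
FS = M_R / M_D = 3312.7 / 997.2 = 3.322

FS = 3.32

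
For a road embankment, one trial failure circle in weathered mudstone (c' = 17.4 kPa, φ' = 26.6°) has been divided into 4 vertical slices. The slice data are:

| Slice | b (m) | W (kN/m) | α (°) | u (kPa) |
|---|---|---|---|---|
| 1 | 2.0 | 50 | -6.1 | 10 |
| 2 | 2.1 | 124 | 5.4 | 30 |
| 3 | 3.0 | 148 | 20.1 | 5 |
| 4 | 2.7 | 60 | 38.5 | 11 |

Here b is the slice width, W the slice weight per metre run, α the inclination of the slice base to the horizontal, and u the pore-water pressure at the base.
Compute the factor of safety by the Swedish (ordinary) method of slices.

Ordinary method of slices: FS = Σ[c'·Δl_i + (W_i cosα_i − u_i·Δl_i)·tanφ'] / Σ W_i sinα_i, with Δl_i = b_i / cosα_i.
Slice 1: Δl = 2.0/cos(-6.1°) = 2.011 m; N'_1 = 50·cos(-6.1°) − 10·2.011 = 29.6; c'Δl = 35.00; W sinα = -5.3
Slice 2: Δl = 2.1/cos5.4° = 2.109 m; N'_2 = 124·cos5.4° − 30·2.109 = 60.2; c'Δl = 36.70; W sinα = 11.7
Slice 3: Δl = 3.0/cos20.1° = 3.195 m; N'_3 = 148·cos20.1° − 5·3.195 = 123.0; c'Δl = 55.59; W sinα = 50.9
Slice 4: Δl = 2.7/cos38.5° = 3.450 m; N'_4 = 60·cos38.5° − 11·3.450 = 9.0; c'Δl = 60.03; W sinα = 37.4
Σc'Δl = 187.3 kN/m; ΣN' = 221.8 kN/m; ΣW sinα = 94.6 kN/m
Resisting = 187.3 + 221.8·tan26.6° = 187.3 + 111.1 = 298.4 kN/m
FS = 298.4 / 94.6 = 3.155

FS = 3.16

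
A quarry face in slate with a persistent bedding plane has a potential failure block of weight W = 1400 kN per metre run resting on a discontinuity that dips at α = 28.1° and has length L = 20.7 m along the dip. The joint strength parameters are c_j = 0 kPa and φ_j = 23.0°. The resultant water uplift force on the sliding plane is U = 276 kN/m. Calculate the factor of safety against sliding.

FS = 0.62

Resolving the block weight along and normal to the plane and applying the Mohr–Coulomb strength on the joint:
N' = W cosα − U = 1400·cos28.1° − 276 = 959.0 kN/m
Driving force T = W sinα = 1400·sin28.1° = 659.4 kN/m
Resisting force R = c_j·L + N'·tanφ_j = 0·20.7 + 959.0·tan23.0° = 0.0 + 407.1 = 407.1 kN/m
FS = R / T = 407.1 / 659.4 = 0.617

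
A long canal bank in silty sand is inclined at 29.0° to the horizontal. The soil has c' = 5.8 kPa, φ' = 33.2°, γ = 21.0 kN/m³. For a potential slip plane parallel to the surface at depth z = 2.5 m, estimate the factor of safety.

FS = 1.44

For an infinite slope with a slip plane parallel to the surface (no pore pressure): FS = [c' + γz cos²β tanφ'] / [γz sinβ cosβ].
γz = 21.0·2.5 = 52.50 kN/m²
Numerator = 5.8 + 52.50·cos²29.0°·tan33.2° = 5.8 + 52.50·0.7650·0.6544 = 32.080 kPa
Denominator = 52.50·sin29.0°·cos29.0° = 52.50·0.4848·0.8746 = 22.261 kPa
FS = 32.080 / 22.261 = 1.441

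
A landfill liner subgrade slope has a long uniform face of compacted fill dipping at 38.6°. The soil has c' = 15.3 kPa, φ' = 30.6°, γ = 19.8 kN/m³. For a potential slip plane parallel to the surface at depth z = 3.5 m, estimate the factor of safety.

For an infinite slope with a slip plane parallel to the surface (no pore pressure): FS = [c' + γz cos²β tanφ'] / [γz sinβ cosβ].
γz = 19.8·3.5 = 69.30 kN/m²
Numerator = 15.3 + 69.30·cos²38.6°·tan30.6° = 15.3 + 69.30·0.6108·0.5914 = 40.332 kPa
Denominator = 69.30·sin38.6°·cos38.6° = 69.30·0.6239·0.7815 = 33.789 kPa
FS = 40.332 / 33.789 = 1.194

FS = 1.19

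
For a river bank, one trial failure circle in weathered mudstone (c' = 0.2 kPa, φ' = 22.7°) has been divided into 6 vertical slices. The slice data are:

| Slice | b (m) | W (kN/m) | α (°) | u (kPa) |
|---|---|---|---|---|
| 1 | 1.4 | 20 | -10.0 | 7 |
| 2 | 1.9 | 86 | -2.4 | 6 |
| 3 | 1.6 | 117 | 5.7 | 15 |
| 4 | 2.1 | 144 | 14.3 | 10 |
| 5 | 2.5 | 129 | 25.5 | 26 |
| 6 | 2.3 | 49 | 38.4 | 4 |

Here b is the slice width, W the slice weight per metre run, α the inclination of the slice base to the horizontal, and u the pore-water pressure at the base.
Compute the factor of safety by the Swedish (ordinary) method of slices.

FS = 1.23

Ordinary method of slices: FS = Σ[c'·Δl_i + (W_i cosα_i − u_i·Δl_i)·tanφ'] / Σ W_i sinα_i, with Δl_i = b_i / cosα_i.
Slice 1: Δl = 1.4/cos(-10.0°) = 1.422 m; N'_1 = 20·cos(-10.0°) − 7·1.422 = 9.7; c'Δl = 0.28; W sinα = -3.5
Slice 2: Δl = 1.9/cos(-2.4°) = 1.902 m; N'_2 = 86·cos(-2.4°) − 6·1.902 = 74.5; c'Δl = 0.38; W sinα = -3.6
Slice 3: Δl = 1.6/cos5.7° = 1.608 m; N'_3 = 117·cos5.7° − 15·1.608 = 92.3; c'Δl = 0.32; W sinα = 11.6
Slice 4: Δl = 2.1/cos14.3° = 2.167 m; N'_4 = 144·cos14.3° − 10·2.167 = 117.9; c'Δl = 0.43; W sinα = 35.6
Slice 5: Δl = 2.5/cos25.5° = 2.770 m; N'_5 = 129·cos25.5° − 26·2.770 = 44.4; c'Δl = 0.55; W sinα = 55.5
Slice 6: Δl = 2.3/cos38.4° = 2.935 m; N'_6 = 49·cos38.4° − 4·2.935 = 26.7; c'Δl = 0.59; W sinα = 30.4
Σc'Δl = 2.6 kN/m; ΣN' = 365.5 kN/m; ΣW sinα = 126.1 kN/m
Resisting = 2.6 + 365.5·tan22.7° = 2.6 + 152.9 = 155.5 kN/m
FS = 155.5 / 126.1 = 1.233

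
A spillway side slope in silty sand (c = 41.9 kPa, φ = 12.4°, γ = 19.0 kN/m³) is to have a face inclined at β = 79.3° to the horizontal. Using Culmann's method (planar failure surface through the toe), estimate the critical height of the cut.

H_c = 13.93 m

Culmann's analysis gives the critical failure plane at α_cr = (β + φ)/2 = (79.3 + 12.4)/2 = 45.9°, and the critical height
H_c = (4c/γ) · sinβ cosφ / [1 − cos(β − φ)]
    = (4·41.9/19.0) · sin79.3°·cos12.4° / [1 − cos(66.9°)]
    = 8.821 · 0.9826·0.9767 / [1 − 0.3923]
    = 8.821 · 0.9597 / 0.6077
    = 13.93 m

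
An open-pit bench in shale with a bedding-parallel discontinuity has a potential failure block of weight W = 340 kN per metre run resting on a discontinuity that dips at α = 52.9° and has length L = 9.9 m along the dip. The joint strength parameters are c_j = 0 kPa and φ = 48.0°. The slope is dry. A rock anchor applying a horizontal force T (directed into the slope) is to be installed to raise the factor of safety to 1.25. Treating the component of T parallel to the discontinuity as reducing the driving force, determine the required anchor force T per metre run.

Resolving forces along and normal to the sliding plane, with the horizontal anchor force T adding T·sinα to the effective normal force and T·cosα acting up the plane against the driving force:
FS = [c_jL + (W cosα + T sinα) tanφ] / [W sinα − T cosα]
Without the anchor: N' = 205.1 kN/m, driving T_d = 271.2 kN/m, resisting R = 0·9.9 + 205.1·tan48.0° = 227.8 kN/m, FS = 0.84.
Setting FS = 1.25 and solving for T:
1.25·(271.2 − T cos52.9°) = 227.8 + T sin52.9°·tan48.0°
T·(sin52.9°·tan48.0° + 1.25·cos52.9°) = 1.25·271.2 − 227.8
T·(0.7976·1.1106 + 1.25·0.6032) = 339.0 − 227.8 = 111.2
T·1.6398 = 111.2
T = 67.8 kN/m

T = 68 kN/m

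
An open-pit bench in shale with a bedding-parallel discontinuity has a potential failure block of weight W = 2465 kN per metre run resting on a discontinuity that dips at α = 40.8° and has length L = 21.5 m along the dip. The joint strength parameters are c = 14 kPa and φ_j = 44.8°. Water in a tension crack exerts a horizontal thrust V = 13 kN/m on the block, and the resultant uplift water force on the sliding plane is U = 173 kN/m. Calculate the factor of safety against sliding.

FS = 1.22

Resolving the block weight along and normal to the plane and applying the Mohr–Coulomb strength on the joint:
N' = W cosα − U − V sinα = 2465·cos40.8° − 173 − 13·sin40.8° = 1684.5 kN/m
Driving force T = W sinα + V cosα = 2465·sin40.8° + 13·cos40.8° = 1620.5 kN/m
Resisting force R = c·L + N'·tanφ_j = 14·21.5 + 1684.5·tan44.8° = 301.0 + 1672.8 = 1973.8 kN/m
FS = R / T = 1973.8 / 1620.5 = 1.218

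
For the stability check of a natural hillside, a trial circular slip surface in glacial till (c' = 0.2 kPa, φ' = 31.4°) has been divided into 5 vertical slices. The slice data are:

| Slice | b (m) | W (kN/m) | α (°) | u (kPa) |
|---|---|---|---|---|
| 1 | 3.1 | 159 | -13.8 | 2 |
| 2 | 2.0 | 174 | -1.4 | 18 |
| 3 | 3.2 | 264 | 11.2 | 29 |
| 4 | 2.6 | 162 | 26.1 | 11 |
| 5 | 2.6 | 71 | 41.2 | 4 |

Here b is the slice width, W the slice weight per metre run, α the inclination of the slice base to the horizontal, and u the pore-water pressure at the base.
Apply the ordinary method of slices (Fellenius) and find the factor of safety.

Ordinary method of slices: FS = Σ[c'·Δl_i + (W_i cosα_i − u_i·Δl_i)·tanφ'] / Σ W_i sinα_i, with Δl_i = b_i / cosα_i.
Slice 1: Δl = 3.1/cos(-13.8°) = 3.192 m; N'_1 = 159·cos(-13.8°) − 2·3.192 = 148.0; c'Δl = 0.64; W sinα = -37.9
Slice 2: Δl = 2.0/cos(-1.4°) = 2.001 m; N'_2 = 174·cos(-1.4°) − 18·2.001 = 137.9; c'Δl = 0.40; W sinα = -4.3
Slice 3: Δl = 3.2/cos11.2° = 3.262 m; N'_3 = 264·cos11.2° − 29·3.262 = 164.4; c'Δl = 0.65; W sinα = 51.3
Slice 4: Δl = 2.6/cos26.1° = 2.895 m; N'_4 = 162·cos26.1° − 11·2.895 = 113.6; c'Δl = 0.58; W sinα = 71.3
Slice 5: Δl = 2.6/cos41.2° = 3.456 m; N'_5 = 71·cos41.2° − 4·3.456 = 39.6; c'Δl = 0.69; W sinα = 46.8
Σc'Δl = 3.0 kN/m; ΣN' = 603.6 kN/m; ΣW sinα = 127.1 kN/m
Resisting = 3.0 + 603.6·tan31.4° = 3.0 + 368.4 = 371.4 kN/m
FS = 371.4 / 127.1 = 2.921

FS = 2.92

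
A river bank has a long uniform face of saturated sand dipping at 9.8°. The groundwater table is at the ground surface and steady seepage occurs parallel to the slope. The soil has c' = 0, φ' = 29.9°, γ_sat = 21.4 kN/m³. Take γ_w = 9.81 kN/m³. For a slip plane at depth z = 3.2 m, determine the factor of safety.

FS = 1.80

With seepage parallel to the slope and the water table at the surface, the effective normal stress on the slip plane uses the buoyant unit weight γ' = γ_sat − γ_w while the driving shear stress uses γ_sat:
FS = [c' + γ' z cos²β tanφ'] / [γ_sat z sinβ cosβ]
(For c' = 0 this reduces to FS = (γ'/γ_sat)·tanφ'/tanβ.)
γ' = 21.4 − 9.81 = 11.59 kN/m³
Numerator = 0.0 + 11.59·3.2·cos²9.8°·tan29.9° = 0.0 + 11.59·3.2·0.9710·0.5750 = 20.709 kPa
Denominator = 21.4·3.2·sin9.8°·cos9.8° = 21.4·3.2·0.1702·0.9854 = 11.486 kPa
FS = 20.709 / 11.486 = 1.803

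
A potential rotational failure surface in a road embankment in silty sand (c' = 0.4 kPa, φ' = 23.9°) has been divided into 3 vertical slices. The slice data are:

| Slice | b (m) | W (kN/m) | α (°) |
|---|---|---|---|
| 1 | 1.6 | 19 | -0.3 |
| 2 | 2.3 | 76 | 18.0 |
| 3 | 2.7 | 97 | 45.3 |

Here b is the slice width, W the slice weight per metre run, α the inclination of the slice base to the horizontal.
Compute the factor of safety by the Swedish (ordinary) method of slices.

FS = 0.80

Ordinary method of slices: FS = Σ[c'·Δl_i + (W_i cosα_i)·tanφ'] / Σ W_i sinα_i, with Δl_i = b_i / cosα_i.
Slice 1: Δl = 1.6/cos(-0.3°) = 1.600 m; N'_1 = 19·cos(-0.3°) = 19.0; c'Δl = 0.64; W sinα = -0.1
Slice 2: Δl = 2.3/cos18.0° = 2.418 m; N'_2 = 76·cos18.0° = 72.3; c'Δl = 0.97; W sinα = 23.5
Slice 3: Δl = 2.7/cos45.3° = 3.839 m; N'_3 = 97·cos45.3° = 68.2; c'Δl = 1.54; W sinα = 68.9
Σc'Δl = 3.1 kN/m; ΣN' = 159.5 kN/m; ΣW sinα = 92.3 kN/m
Resisting = 3.1 + 159.5·tan23.9° = 3.1 + 70.7 = 73.8 kN/m
FS = 73.8 / 92.3 = 0.800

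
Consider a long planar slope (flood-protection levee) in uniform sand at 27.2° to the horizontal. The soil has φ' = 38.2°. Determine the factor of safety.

FS = 1.53

For a dry cohesionless infinite slope the factor of safety is FS = tanφ' / tanβ.
FS = tan38.2° / tan27.2° = 0.7869 / 0.5139 = 1.531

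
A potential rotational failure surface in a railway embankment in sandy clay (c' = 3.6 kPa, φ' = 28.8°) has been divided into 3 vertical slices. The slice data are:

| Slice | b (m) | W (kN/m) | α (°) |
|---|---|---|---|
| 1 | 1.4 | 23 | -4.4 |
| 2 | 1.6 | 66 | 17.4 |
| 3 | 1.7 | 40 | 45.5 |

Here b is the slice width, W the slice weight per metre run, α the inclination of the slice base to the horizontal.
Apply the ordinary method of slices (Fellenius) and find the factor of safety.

Ordinary method of slices: FS = Σ[c'·Δl_i + (W_i cosα_i)·tanφ'] / Σ W_i sinα_i, with Δl_i = b_i / cosα_i.
Slice 1: Δl = 1.4/cos(-4.4°) = 1.404 m; N'_1 = 23·cos(-4.4°) = 22.9; c'Δl = 5.05; W sinα = -1.8
Slice 2: Δl = 1.6/cos17.4° = 1.677 m; N'_2 = 66·cos17.4° = 63.0; c'Δl = 6.04; W sinα = 19.7
Slice 3: Δl = 1.7/cos45.5° = 2.425 m; N'_3 = 40·cos45.5° = 28.0; c'Δl = 8.73; W sinα = 28.5
Σc'Δl = 19.8 kN/m; ΣN' = 113.9 kN/m; ΣW sinα = 46.5 kN/m
Resisting = 19.8 + 113.9·tan28.8° = 19.8 + 62.6 = 82.5 kN/m
FS = 82.5 / 46.5 = 1.773

FS = 1.77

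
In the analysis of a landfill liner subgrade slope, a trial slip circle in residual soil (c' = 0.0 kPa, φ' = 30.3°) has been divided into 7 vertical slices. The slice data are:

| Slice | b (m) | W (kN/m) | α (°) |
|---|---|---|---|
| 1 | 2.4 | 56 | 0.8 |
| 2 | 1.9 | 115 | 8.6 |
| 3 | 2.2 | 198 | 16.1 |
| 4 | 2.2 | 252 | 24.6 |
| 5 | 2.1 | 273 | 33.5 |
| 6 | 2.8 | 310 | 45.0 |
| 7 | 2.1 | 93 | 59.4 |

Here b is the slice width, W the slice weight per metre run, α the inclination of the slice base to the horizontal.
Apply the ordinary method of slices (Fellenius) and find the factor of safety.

FS = 1.01

Ordinary method of slices: FS = Σ[c'·Δl_i + (W_i cosα_i)·tanφ'] / Σ W_i sinα_i, with Δl_i = b_i / cosα_i.
Slice 1: Δl = 2.4/cos0.8° = 2.400 m; N'_1 = 56·cos0.8° = 56.0; c'Δl = 0.00; W sinα = 0.8
Slice 2: Δl = 1.9/cos8.6° = 1.922 m; N'_2 = 115·cos8.6° = 113.7; c'Δl = 0.00; W sinα = 17.2
Slice 3: Δl = 2.2/cos16.1° = 2.290 m; N'_3 = 198·cos16.1° = 190.2; c'Δl = 0.00; W sinα = 54.9
Slice 4: Δl = 2.2/cos24.6° = 2.420 m; N'_4 = 252·cos24.6° = 229.1; c'Δl = 0.00; W sinα = 104.9
Slice 5: Δl = 2.1/cos33.5° = 2.518 m; N'_5 = 273·cos33.5° = 227.7; c'Δl = 0.00; W sinα = 150.7
Slice 6: Δl = 2.8/cos45.0° = 3.960 m; N'_6 = 310·cos45.0° = 219.2; c'Δl = 0.00; W sinα = 219.2
Slice 7: Δl = 2.1/cos59.4° = 4.125 m; N'_7 = 93·cos59.4° = 47.3; c'Δl = 0.00; W sinα = 80.0
Σc'Δl = 0.0 kN/m; ΣN' = 1083.3 kN/m; ΣW sinα = 627.7 kN/m
Resisting = 0.0 + 1083.3·tan30.3° = 0.0 + 633.0 = 633.0 kN/m
FS = 633.0 / 627.7 = 1.008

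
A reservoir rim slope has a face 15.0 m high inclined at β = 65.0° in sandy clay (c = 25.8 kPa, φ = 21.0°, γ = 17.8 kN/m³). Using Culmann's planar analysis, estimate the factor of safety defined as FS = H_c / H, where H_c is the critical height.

H_c = (4c/γ) · sinβ cosφ / [1 − cos(β − φ)]
    = (4·25.8/17.8) · sin65.0°·cos21.0° / [1 − cos44.0°]
    = 5.798 · 0.8461 / 0.2807 = 17.48 m
FS = H_c / H = 17.48 / 15.0 = 1.165

FS = 1.17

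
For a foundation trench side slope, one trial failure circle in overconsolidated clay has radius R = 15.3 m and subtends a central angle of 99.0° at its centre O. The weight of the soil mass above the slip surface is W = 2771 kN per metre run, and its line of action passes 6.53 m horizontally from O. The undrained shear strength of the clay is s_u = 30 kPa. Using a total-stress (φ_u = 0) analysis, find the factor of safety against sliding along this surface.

Taking moments about the centre O, the resisting moment is provided by the undrained shear strength acting along the arc:
Arc length L_a = R·θ = 15.3·(99.0°·π/180) = 15.3·1.7279 = 26.44 m
M_R = s_u·L_a·R = 30·26.44·15.3 = 12134.4 kN·m/m
M_D = W·d = 2771·6.53 = 18094.6 kN·m/m
FS = M_R / M_D = 12134.4 / 18094.6 = 0.671

FS = 0.67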